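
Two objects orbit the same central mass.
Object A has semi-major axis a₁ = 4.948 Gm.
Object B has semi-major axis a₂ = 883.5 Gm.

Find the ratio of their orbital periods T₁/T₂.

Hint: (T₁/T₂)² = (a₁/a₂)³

Convert to SI: a₁ = 4.948 Gm = 4.948e+09 m; a₂ = 883.5 Gm = 8.835e+11 m.
From Kepler's third law, (T₁/T₂)² = (a₁/a₂)³, so T₁/T₂ = (a₁/a₂)^(3/2).
a₁/a₂ = 4.948e+09 / 8.835e+11 = 0.00560045.
T₁/T₂ = (0.00560045)^(3/2) ≈ 0.0004191.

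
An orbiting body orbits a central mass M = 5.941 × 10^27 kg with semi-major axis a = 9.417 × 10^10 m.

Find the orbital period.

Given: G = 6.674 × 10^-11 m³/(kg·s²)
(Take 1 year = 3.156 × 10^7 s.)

GM = G · M = 6.674e-11 · 5.941e+27 = 3.96502e+17 m³/s².
Kepler's third law: T = 2π √(a³ / GM).
Substituting a = 9.417e+10 m and GM = 3.96502e+17 m³/s²:
T = 2π √((9.417e+10)³ / 3.96502e+17) s
T ≈ 2.884e+08 s = 9.137 years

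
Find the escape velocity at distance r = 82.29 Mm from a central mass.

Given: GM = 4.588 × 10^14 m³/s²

Convert to SI: r = 82.29 Mm = 8.229e+07 m.
Escape velocity comes from setting total energy to zero: ½v² − GM/r = 0 ⇒ v_esc = √(2GM / r).
v_esc = √(2 · 4.588e+14 / 8.229e+07) m/s ≈ 3339 m/s = 3.339 km/s.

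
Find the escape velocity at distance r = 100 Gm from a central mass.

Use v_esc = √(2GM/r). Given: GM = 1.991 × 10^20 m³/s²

Convert to SI: r = 100 Gm = 1e+11 m.
Escape velocity comes from setting total energy to zero: ½v² − GM/r = 0 ⇒ v_esc = √(2GM / r).
v_esc = √(2 · 1.991e+20 / 1e+11) m/s ≈ 6.31e+04 m/s = 63.1 km/s.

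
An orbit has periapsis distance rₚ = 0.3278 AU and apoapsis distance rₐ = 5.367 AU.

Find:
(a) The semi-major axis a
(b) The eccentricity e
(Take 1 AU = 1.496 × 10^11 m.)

Convert to SI: rₚ = 0.3278 AU = 4.90389e+10 m; rₐ = 5.367 AU = 8.02903e+11 m.
(a) a = (rₚ + rₐ) / 2 = (4.90389e+10 + 8.02903e+11) / 2 ≈ 4.26e+11 m = 2.847 AU.
(b) e = (rₐ − rₚ) / (rₐ + rₚ) = (8.02903e+11 − 4.90389e+10) / (8.02903e+11 + 4.90389e+10) ≈ 0.8849.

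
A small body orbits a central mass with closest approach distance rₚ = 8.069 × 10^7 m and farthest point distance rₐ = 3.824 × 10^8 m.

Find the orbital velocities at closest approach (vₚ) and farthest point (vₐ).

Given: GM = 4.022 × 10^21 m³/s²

Use the vis-viva equation v² = GM(2/r − 1/a) with a = (rₚ + rₐ)/2 = (8.069e+07 + 3.824e+08)/2 = 2.31545e+08 m.
vₚ = √(GM · (2/rₚ − 1/a)) = √(4.022e+21 · (2/8.069e+07 − 1/2.31545e+08)) m/s ≈ 9.073e+06 m/s = 9073 km/s.
vₐ = √(GM · (2/rₐ − 1/a)) = √(4.022e+21 · (2/3.824e+08 − 1/2.31545e+08)) m/s ≈ 1.914e+06 m/s = 1914 km/s.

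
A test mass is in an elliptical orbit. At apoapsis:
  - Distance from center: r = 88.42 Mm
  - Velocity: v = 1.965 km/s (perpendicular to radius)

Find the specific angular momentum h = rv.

Convert to SI: r = 88.42 Mm = 8.842e+07 m; v = 1.965 km/s = 1965 m/s.
With v perpendicular to r, h = r · v.
h = 8.842e+07 · 1965 m²/s ≈ 1.737e+11 m²/s.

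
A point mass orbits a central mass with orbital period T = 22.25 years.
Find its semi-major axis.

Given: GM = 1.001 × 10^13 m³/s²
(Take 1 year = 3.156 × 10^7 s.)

Convert to SI: T = 22.25 years = 7.0221e+08 s.
Invert Kepler's third law: a = (GM · T² / (4π²))^(1/3).
Substituting T = 7.0221e+08 s and GM = 1.001e+13 m³/s²:
a = (1.001e+13 · (7.0221e+08)² / (4π²))^(1/3) m
a ≈ 5e+09 m = 5 Gm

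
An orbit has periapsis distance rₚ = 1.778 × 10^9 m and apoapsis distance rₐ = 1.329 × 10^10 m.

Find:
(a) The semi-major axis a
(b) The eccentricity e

(a) a = (rₚ + rₐ) / 2 = (1.778e+09 + 1.329e+10) / 2 ≈ 7.534e+09 m = 7.534 × 10^9 m.
(b) e = (rₐ − rₚ) / (rₐ + rₚ) = (1.329e+10 − 1.778e+09) / (1.329e+10 + 1.778e+09) ≈ 0.764.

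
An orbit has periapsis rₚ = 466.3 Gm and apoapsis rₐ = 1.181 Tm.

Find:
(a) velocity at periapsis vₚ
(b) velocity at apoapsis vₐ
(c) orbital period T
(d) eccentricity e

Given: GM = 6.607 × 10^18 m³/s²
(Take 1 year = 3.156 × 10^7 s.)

Convert to SI: rₚ = 466.3 Gm = 4.663e+11 m; rₐ = 1.181 Tm = 1.181e+12 m.
(a) With a = (rₚ + rₐ)/2 = 8.2365e+11 m, vₚ = √(GM (2/rₚ − 1/a)) = √(6.607e+18 · (2/4.663e+11 − 1/8.2365e+11)) m/s ≈ 4507 m/s
(b) With a = (rₚ + rₐ)/2 = 8.2365e+11 m, vₐ = √(GM (2/rₐ − 1/a)) = √(6.607e+18 · (2/1.181e+12 − 1/8.2365e+11)) m/s ≈ 1780 m/s
(c) With a = (rₚ + rₐ)/2 = 8.2365e+11 m, T = 2π √(a³/GM) = 2π √((8.2365e+11)³/6.607e+18) s ≈ 1.827e+09 s
(d) e = (rₐ − rₚ)/(rₐ + rₚ) = (1.181e+12 − 4.663e+11)/(1.181e+12 + 4.663e+11) ≈ 0.4339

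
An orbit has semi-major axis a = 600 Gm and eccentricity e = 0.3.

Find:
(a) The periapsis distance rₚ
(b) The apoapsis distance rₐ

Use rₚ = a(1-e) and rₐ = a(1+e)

Convert to SI: a = 600 Gm = 6e+11 m.
(a) rₚ = a(1 − e) = 6e+11 · (1 − 0.3) = 6e+11 · 0.7 ≈ 4.2e+11 m = 420 Gm.
(b) rₐ = a(1 + e) = 6e+11 · (1 + 0.3) = 6e+11 · 1.3 ≈ 7.8e+11 m = 780 Gm.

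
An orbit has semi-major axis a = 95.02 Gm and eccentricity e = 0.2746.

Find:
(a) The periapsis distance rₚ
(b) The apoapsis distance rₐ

Convert to SI: a = 95.02 Gm = 9.502e+10 m.
(a) rₚ = a(1 − e) = 9.502e+10 · (1 − 0.2746) = 9.502e+10 · 0.7254 ≈ 6.893e+10 m = 68.93 Gm.
(b) rₐ = a(1 + e) = 9.502e+10 · (1 + 0.2746) = 9.502e+10 · 1.2746 ≈ 1.211e+11 m = 121.1 Gm.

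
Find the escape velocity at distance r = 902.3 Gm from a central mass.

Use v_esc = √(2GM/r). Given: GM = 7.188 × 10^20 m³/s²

Convert to SI: r = 902.3 Gm = 9.023e+11 m.
Escape velocity comes from setting total energy to zero: ½v² − GM/r = 0 ⇒ v_esc = √(2GM / r).
v_esc = √(2 · 7.188e+20 / 9.023e+11) m/s ≈ 3.992e+04 m/s = 39.92 km/s.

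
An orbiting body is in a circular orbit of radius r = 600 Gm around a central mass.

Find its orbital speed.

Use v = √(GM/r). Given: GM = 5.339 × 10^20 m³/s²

Convert to SI: r = 600 Gm = 6e+11 m.
For a circular orbit, gravity supplies the centripetal force, so v = √(GM / r).
v = √(5.339e+20 / 6e+11) m/s ≈ 2.983e+04 m/s = 29.83 km/s.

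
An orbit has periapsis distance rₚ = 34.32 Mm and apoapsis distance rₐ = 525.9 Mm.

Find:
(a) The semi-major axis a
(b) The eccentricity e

Convert to SI: rₚ = 34.32 Mm = 3.432e+07 m; rₐ = 525.9 Mm = 5.259e+08 m.
(a) a = (rₚ + rₐ) / 2 = (3.432e+07 + 5.259e+08) / 2 ≈ 2.801e+08 m = 280.1 Mm.
(b) e = (rₐ − rₚ) / (rₐ + rₚ) = (5.259e+08 − 3.432e+07) / (5.259e+08 + 3.432e+07) ≈ 0.8775.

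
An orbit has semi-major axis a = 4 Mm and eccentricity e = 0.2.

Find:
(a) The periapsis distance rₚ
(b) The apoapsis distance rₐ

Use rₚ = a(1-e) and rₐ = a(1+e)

Convert to SI: a = 4 Mm = 4e+06 m.
(a) rₚ = a(1 − e) = 4e+06 · (1 − 0.2) = 4e+06 · 0.8 ≈ 3.2e+06 m = 3.2 Mm.
(b) rₐ = a(1 + e) = 4e+06 · (1 + 0.2) = 4e+06 · 1.2 ≈ 4.8e+06 m = 4.8 Mm.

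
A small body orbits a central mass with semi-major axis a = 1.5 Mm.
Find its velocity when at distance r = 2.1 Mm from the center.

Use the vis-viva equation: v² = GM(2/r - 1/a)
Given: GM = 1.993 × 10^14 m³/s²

Convert to SI: a = 1.5 Mm = 1.5e+06 m; r = 2.1 Mm = 2.1e+06 m.
Vis-viva: v = √(GM · (2/r − 1/a)).
2/r − 1/a = 2/2.1e+06 − 1/1.5e+06 = 2.85714e-07 m⁻¹.
v = √(1.993e+14 · 2.85714e-07) m/s ≈ 7546 m/s = 7.546 km/s.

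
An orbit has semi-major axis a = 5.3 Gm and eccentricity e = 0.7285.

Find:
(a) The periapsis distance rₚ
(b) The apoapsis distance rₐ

Convert to SI: a = 5.3 Gm = 5.3e+09 m.
(a) rₚ = a(1 − e) = 5.3e+09 · (1 − 0.7285) = 5.3e+09 · 0.2715 ≈ 1.439e+09 m = 1.439 Gm.
(b) rₐ = a(1 + e) = 5.3e+09 · (1 + 0.7285) = 5.3e+09 · 1.7285 ≈ 9.161e+09 m = 9.161 Gm.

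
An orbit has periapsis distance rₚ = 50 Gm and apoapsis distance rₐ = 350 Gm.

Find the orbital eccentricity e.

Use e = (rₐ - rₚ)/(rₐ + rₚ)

Convert to SI: rₚ = 50 Gm = 5e+10 m; rₐ = 350 Gm = 3.5e+11 m.
e = (rₐ − rₚ) / (rₐ + rₚ).
e = (3.5e+11 − 5e+10) / (3.5e+11 + 5e+10) = 3e+11 / 4e+11 ≈ 0.75.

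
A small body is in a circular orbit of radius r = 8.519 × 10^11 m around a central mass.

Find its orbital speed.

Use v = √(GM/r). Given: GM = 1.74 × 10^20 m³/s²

For a circular orbit, gravity supplies the centripetal force, so v = √(GM / r).
v = √(1.74e+20 / 8.519e+11) m/s ≈ 1.429e+04 m/s = 14.29 km/s.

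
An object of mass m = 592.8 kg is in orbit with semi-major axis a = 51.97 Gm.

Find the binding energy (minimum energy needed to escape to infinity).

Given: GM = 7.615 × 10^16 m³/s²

Convert to SI: a = 51.97 Gm = 5.197e+10 m.
Total orbital energy is E = −GMm/(2a); binding energy is E_bind = −E = GMm/(2a).
E_bind = 7.615e+16 · 592.8 / (2 · 5.197e+10) J ≈ 4.343e+08 J = 434.3 MJ.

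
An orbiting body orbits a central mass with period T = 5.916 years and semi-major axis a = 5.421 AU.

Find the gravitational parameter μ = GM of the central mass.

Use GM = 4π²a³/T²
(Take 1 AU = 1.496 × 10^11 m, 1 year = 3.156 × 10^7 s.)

Convert to SI: T = 5.916 years = 1.86709e+08 s; a = 5.421 AU = 8.10982e+11 m.
GM = 4π² · a³ / T².
GM = 4π² · (8.10982e+11)³ / (1.86709e+08)² m³/s² ≈ 6.04e+20 m³/s² = 6.04 × 10^20 m³/s².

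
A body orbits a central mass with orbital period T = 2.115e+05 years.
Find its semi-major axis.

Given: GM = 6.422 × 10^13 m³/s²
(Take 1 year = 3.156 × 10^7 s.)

Convert to SI: T = 2.115e+05 years = 6.67494e+12 s.
Invert Kepler's third law: a = (GM · T² / (4π²))^(1/3).
Substituting T = 6.67494e+12 s and GM = 6.422e+13 m³/s²:
a = (6.422e+13 · (6.67494e+12)² / (4π²))^(1/3) m
a ≈ 4.169e+12 m = 4.169 × 10^12 m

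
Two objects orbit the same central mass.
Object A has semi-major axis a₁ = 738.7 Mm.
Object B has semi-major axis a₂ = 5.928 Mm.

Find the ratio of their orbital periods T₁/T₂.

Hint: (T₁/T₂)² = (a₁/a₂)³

Convert to SI: a₁ = 738.7 Mm = 7.387e+08 m; a₂ = 5.928 Mm = 5.928e+06 m.
From Kepler's third law, (T₁/T₂)² = (a₁/a₂)³, so T₁/T₂ = (a₁/a₂)^(3/2).
a₁/a₂ = 7.387e+08 / 5.928e+06 = 124.612.
T₁/T₂ = (124.612)^(3/2) ≈ 1391.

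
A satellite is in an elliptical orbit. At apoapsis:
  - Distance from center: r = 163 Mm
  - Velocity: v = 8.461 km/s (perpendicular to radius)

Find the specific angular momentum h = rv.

Convert to SI: r = 163 Mm = 1.63e+08 m; v = 8.461 km/s = 8461 m/s.
With v perpendicular to r, h = r · v.
h = 1.63e+08 · 8461 m²/s ≈ 1.379e+12 m²/s.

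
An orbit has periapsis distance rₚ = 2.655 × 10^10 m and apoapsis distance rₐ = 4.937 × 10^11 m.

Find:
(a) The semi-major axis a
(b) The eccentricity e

(a) a = (rₚ + rₐ) / 2 = (2.655e+10 + 4.937e+11) / 2 ≈ 2.601e+11 m = 2.601 × 10^11 m.
(b) e = (rₐ − rₚ) / (rₐ + rₚ) = (4.937e+11 − 2.655e+10) / (4.937e+11 + 2.655e+10) ≈ 0.8979.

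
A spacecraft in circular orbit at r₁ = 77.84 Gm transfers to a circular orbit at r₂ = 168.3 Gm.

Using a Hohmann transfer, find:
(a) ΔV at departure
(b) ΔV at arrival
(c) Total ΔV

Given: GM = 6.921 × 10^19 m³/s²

Convert to SI: r₁ = 77.84 Gm = 7.784e+10 m; r₂ = 168.3 Gm = 1.683e+11 m.
Transfer semi-major axis: a_t = (r₁ + r₂)/2 = (7.784e+10 + 1.683e+11)/2 = 1.2307e+11 m.
Circular speeds: v₁ = √(GM/r₁) = 29818.3 m/s, v₂ = √(GM/r₂) = 20278.8 m/s.
Transfer speeds (vis-viva v² = GM(2/r − 1/a_t)): v₁ᵗ = 34869.8 m/s, v₂ᵗ = 16127.5 m/s.
(a) ΔV₁ = |v₁ᵗ − v₁| ≈ 5051 m/s = 5.051 km/s.
(b) ΔV₂ = |v₂ − v₂ᵗ| ≈ 4151 m/s = 4.151 km/s.
(c) ΔV_total = ΔV₁ + ΔV₂ ≈ 9203 m/s = 9.203 km/s.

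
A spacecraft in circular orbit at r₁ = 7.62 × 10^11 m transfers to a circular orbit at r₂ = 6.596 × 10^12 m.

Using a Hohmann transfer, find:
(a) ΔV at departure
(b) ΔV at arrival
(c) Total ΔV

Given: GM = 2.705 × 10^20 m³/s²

Transfer semi-major axis: a_t = (r₁ + r₂)/2 = (7.62e+11 + 6.596e+12)/2 = 3.679e+12 m.
Circular speeds: v₁ = √(GM/r₁) = 18841.1 m/s, v₂ = √(GM/r₂) = 6403.88 m/s.
Transfer speeds (vis-viva v² = GM(2/r − 1/a_t)): v₁ᵗ = 25227.9 m/s, v₂ᵗ = 2914.45 m/s.
(a) ΔV₁ = |v₁ᵗ − v₁| ≈ 6387 m/s = 6.387 km/s.
(b) ΔV₂ = |v₂ − v₂ᵗ| ≈ 3489 m/s = 3.489 km/s.
(c) ΔV_total = ΔV₁ + ΔV₂ ≈ 9876 m/s = 9.876 km/s.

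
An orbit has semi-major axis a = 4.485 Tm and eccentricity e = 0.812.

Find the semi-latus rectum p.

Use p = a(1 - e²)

Convert to SI: a = 4.485 Tm = 4.485e+12 m.
p = a (1 − e²).
p = 4.485e+12 · (1 − (0.812)²) = 4.485e+12 · 0.340656 ≈ 1.528e+12 m = 1.528 Tm.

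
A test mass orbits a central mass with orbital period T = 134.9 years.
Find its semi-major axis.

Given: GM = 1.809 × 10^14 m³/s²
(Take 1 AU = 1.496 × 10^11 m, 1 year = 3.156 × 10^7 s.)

Convert to SI: T = 134.9 years = 4.25744e+09 s.
Invert Kepler's third law: a = (GM · T² / (4π²))^(1/3).
Substituting T = 4.25744e+09 s and GM = 1.809e+14 m³/s²:
a = (1.809e+14 · (4.25744e+09)² / (4π²))^(1/3) m
a ≈ 4.363e+10 m = 0.2916 AU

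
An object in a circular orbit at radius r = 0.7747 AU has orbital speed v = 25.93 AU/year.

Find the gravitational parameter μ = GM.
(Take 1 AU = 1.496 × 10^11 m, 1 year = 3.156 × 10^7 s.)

Convert to SI: r = 0.7747 AU = 1.15895e+11 m; v = 25.93 AU/year = 122913 m/s.
For a circular orbit v² = GM/r, so GM = v² · r.
GM = (122913)² · 1.15895e+11 m³/s² ≈ 1.751e+21 m³/s² = 1.751 × 10^21 m³/s².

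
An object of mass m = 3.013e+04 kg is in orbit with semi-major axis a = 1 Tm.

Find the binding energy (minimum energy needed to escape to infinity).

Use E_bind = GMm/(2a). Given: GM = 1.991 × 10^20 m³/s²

Convert to SI: a = 1 Tm = 1e+12 m.
Total orbital energy is E = −GMm/(2a); binding energy is E_bind = −E = GMm/(2a).
E_bind = 1.991e+20 · 3.013e+04 / (2 · 1e+12) J ≈ 2.999e+12 J = 2.999 TJ.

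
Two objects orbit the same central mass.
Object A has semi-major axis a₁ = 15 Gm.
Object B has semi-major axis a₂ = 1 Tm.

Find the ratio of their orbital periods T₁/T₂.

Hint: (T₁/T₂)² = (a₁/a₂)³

Convert to SI: a₁ = 15 Gm = 1.5e+10 m; a₂ = 1 Tm = 1e+12 m.
From Kepler's third law, (T₁/T₂)² = (a₁/a₂)³, so T₁/T₂ = (a₁/a₂)^(3/2).
a₁/a₂ = 1.5e+10 / 1e+12 = 0.015.
T₁/T₂ = (0.015)^(3/2) ≈ 0.001837.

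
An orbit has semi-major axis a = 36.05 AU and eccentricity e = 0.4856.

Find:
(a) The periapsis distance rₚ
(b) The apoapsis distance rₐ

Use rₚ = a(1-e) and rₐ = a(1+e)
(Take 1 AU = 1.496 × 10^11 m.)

Convert to SI: a = 36.05 AU = 5.39308e+12 m.
(a) rₚ = a(1 − e) = 5.39308e+12 · (1 − 0.4856) = 5.39308e+12 · 0.5144 ≈ 2.774e+12 m = 18.54 AU.
(b) rₐ = a(1 + e) = 5.39308e+12 · (1 + 0.4856) = 5.39308e+12 · 1.4856 ≈ 8.012e+12 m = 53.56 AU.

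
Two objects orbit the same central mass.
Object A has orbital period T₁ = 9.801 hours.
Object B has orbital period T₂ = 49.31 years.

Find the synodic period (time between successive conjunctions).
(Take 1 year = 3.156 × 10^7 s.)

Convert to SI: T₁ = 9.801 hours = 35283.6 s; T₂ = 49.31 years = 1.55622e+09 s.
T_syn = |T₁ · T₂ / (T₁ − T₂)|.
T_syn = |35283.6 · 1.55622e+09 / (35283.6 − 1.55622e+09)| s ≈ 3.528e+04 s = 9.801 hours.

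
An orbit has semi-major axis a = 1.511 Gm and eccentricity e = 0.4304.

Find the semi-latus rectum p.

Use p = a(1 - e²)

Convert to SI: a = 1.511 Gm = 1.511e+09 m.
p = a (1 − e²).
p = 1.511e+09 · (1 − (0.4304)²) = 1.511e+09 · 0.814756 ≈ 1.231e+09 m = 1.231 Gm.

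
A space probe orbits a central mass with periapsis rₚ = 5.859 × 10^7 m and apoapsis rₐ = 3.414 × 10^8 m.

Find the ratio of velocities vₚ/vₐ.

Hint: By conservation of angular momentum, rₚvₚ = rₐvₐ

Conservation of angular momentum gives rₚvₚ = rₐvₐ, so vₚ/vₐ = rₐ/rₚ.
vₚ/vₐ = 3.414e+08 / 5.859e+07 ≈ 5.827.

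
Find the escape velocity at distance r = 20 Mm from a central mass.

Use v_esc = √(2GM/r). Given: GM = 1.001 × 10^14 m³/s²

Convert to SI: r = 20 Mm = 2e+07 m.
Escape velocity comes from setting total energy to zero: ½v² − GM/r = 0 ⇒ v_esc = √(2GM / r).
v_esc = √(2 · 1.001e+14 / 2e+07) m/s ≈ 3164 m/s = 3.164 km/s.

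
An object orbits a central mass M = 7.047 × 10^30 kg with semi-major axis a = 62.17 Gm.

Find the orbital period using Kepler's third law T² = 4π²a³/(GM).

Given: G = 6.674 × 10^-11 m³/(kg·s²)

Convert to SI: a = 62.17 Gm = 6.217e+10 m.
GM = G · M = 6.674e-11 · 7.047e+30 = 4.70317e+20 m³/s².
Kepler's third law: T = 2π √(a³ / GM).
Substituting a = 6.217e+10 m and GM = 4.70317e+20 m³/s²:
T = 2π √((6.217e+10)³ / 4.70317e+20) s
T ≈ 4.491e+06 s = 51.98 days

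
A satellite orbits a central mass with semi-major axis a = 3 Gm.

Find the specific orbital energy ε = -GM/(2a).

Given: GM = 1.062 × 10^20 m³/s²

Convert to SI: a = 3 Gm = 3e+09 m.
ε = −GM / (2a).
ε = −1.062e+20 / (2 · 3e+09) J/kg ≈ -1.77e+10 J/kg = -17.7 GJ/kg.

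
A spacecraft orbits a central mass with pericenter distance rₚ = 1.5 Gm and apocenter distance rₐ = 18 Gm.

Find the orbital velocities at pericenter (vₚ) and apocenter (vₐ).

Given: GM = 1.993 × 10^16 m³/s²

Convert to SI: rₚ = 1.5 Gm = 1.5e+09 m; rₐ = 18 Gm = 1.8e+10 m.
Use the vis-viva equation v² = GM(2/r − 1/a) with a = (rₚ + rₐ)/2 = (1.5e+09 + 1.8e+10)/2 = 9.75e+09 m.
vₚ = √(GM · (2/rₚ − 1/a)) = √(1.993e+16 · (2/1.5e+09 − 1/9.75e+09)) m/s ≈ 4953 m/s = 4.953 km/s.
vₐ = √(GM · (2/rₐ − 1/a)) = √(1.993e+16 · (2/1.8e+10 − 1/9.75e+09)) m/s ≈ 412.7 m/s = 412.7 m/s.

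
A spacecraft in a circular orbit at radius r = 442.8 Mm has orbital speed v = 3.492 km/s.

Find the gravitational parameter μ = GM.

Convert to SI: r = 442.8 Mm = 4.428e+08 m; v = 3.492 km/s = 3492 m/s.
For a circular orbit v² = GM/r, so GM = v² · r.
GM = (3492)² · 4.428e+08 m³/s² ≈ 5.4e+15 m³/s² = 5.4 × 10^15 m³/s².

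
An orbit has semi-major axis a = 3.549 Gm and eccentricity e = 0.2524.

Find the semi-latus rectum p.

Convert to SI: a = 3.549 Gm = 3.549e+09 m.
p = a (1 − e²).
p = 3.549e+09 · (1 − (0.2524)²) = 3.549e+09 · 0.936294 ≈ 3.323e+09 m = 3.323 Gm.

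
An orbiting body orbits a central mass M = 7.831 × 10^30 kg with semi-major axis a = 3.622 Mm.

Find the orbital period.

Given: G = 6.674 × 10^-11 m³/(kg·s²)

Convert to SI: a = 3.622 Mm = 3.622e+06 m.
GM = G · M = 6.674e-11 · 7.831e+30 = 5.22641e+20 m³/s².
Kepler's third law: T = 2π √(a³ / GM).
Substituting a = 3.622e+06 m and GM = 5.22641e+20 m³/s²:
T = 2π √((3.622e+06)³ / 5.22641e+20) s
T ≈ 1.895 s = 1.895 seconds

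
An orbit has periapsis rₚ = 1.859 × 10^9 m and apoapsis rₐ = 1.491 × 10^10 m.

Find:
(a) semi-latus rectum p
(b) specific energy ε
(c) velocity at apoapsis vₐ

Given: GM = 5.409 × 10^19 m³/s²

(a) From a = (rₚ + rₐ)/2 = 8.3845e+09 m and e = (rₐ − rₚ)/(rₐ + rₚ) = 0.778281, p = a(1 − e²) = 8.3845e+09 · (1 − (0.778281)²) ≈ 3.306e+09 m
(b) With a = (rₚ + rₐ)/2 = 8.3845e+09 m, ε = −GM/(2a) = −5.409e+19/(2 · 8.3845e+09) J/kg ≈ -3.226e+09 J/kg
(c) With a = (rₚ + rₐ)/2 = 8.3845e+09 m, vₐ = √(GM (2/rₐ − 1/a)) = √(5.409e+19 · (2/1.491e+10 − 1/8.3845e+09)) m/s ≈ 2.836e+04 m/s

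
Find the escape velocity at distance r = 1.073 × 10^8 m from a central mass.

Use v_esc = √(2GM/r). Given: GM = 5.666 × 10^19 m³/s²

Escape velocity comes from setting total energy to zero: ½v² − GM/r = 0 ⇒ v_esc = √(2GM / r).
v_esc = √(2 · 5.666e+19 / 1.073e+08) m/s ≈ 1.028e+06 m/s = 1028 km/s.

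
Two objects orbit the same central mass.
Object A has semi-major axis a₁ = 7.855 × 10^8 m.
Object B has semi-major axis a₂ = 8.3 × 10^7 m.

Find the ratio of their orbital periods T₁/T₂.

From Kepler's third law, (T₁/T₂)² = (a₁/a₂)³, so T₁/T₂ = (a₁/a₂)^(3/2).
a₁/a₂ = 7.855e+08 / 8.3e+07 = 9.46386.
T₁/T₂ = (9.46386)^(3/2) ≈ 29.11.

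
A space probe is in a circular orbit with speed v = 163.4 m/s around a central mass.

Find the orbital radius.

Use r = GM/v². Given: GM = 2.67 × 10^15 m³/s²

For a circular orbit, v² = GM / r, so r = GM / v².
r = 2.67e+15 / (163.4)² m ≈ 1e+11 m = 100 Gm.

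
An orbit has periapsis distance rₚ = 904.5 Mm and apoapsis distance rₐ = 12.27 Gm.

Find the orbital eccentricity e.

Convert to SI: rₚ = 904.5 Mm = 9.045e+08 m; rₐ = 12.27 Gm = 1.227e+10 m.
e = (rₐ − rₚ) / (rₐ + rₚ).
e = (1.227e+10 − 9.045e+08) / (1.227e+10 + 9.045e+08) = 1.13655e+10 / 1.31745e+10 ≈ 0.8627.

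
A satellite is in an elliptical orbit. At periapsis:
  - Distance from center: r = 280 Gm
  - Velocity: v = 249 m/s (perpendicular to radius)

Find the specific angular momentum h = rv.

Convert to SI: r = 280 Gm = 2.8e+11 m.
With v perpendicular to r, h = r · v.
h = 2.8e+11 · 249 m²/s ≈ 6.972e+13 m²/s.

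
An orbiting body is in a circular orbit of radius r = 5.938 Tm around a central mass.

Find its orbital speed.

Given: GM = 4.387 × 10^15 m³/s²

Convert to SI: r = 5.938 Tm = 5.938e+12 m.
For a circular orbit, gravity supplies the centripetal force, so v = √(GM / r).
v = √(4.387e+15 / 5.938e+12) m/s ≈ 27.18 m/s = 27.18 m/s.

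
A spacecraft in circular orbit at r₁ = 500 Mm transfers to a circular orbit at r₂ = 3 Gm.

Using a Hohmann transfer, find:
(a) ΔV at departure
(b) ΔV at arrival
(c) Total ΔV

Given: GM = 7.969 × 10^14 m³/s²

Convert to SI: r₁ = 500 Mm = 5e+08 m; r₂ = 3 Gm = 3e+09 m.
Transfer semi-major axis: a_t = (r₁ + r₂)/2 = (5e+08 + 3e+09)/2 = 1.75e+09 m.
Circular speeds: v₁ = √(GM/r₁) = 1262.46 m/s, v₂ = √(GM/r₂) = 515.396 m/s.
Transfer speeds (vis-viva v² = GM(2/r − 1/a_t)): v₁ᵗ = 1652.95 m/s, v₂ᵗ = 275.491 m/s.
(a) ΔV₁ = |v₁ᵗ − v₁| ≈ 390.5 m/s = 390.5 m/s.
(b) ΔV₂ = |v₂ − v₂ᵗ| ≈ 239.9 m/s = 239.9 m/s.
(c) ΔV_total = ΔV₁ + ΔV₂ ≈ 630.4 m/s = 630.4 m/s.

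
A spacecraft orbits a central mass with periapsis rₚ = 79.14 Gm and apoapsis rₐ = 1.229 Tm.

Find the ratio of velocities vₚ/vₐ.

Convert to SI: rₚ = 79.14 Gm = 7.914e+10 m; rₐ = 1.229 Tm = 1.229e+12 m.
Conservation of angular momentum gives rₚvₚ = rₐvₐ, so vₚ/vₐ = rₐ/rₚ.
vₚ/vₐ = 1.229e+12 / 7.914e+10 ≈ 15.53.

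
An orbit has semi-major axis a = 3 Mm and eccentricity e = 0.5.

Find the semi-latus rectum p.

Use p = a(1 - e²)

Convert to SI: a = 3 Mm = 3e+06 m.
p = a (1 − e²).
p = 3e+06 · (1 − (0.5)²) = 3e+06 · 0.75 ≈ 2.25e+06 m = 2.25 Mm.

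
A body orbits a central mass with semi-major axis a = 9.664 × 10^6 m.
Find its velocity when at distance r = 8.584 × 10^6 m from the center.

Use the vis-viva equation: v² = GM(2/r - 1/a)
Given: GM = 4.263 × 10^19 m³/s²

Vis-viva: v = √(GM · (2/r − 1/a)).
2/r − 1/a = 2/8.584e+06 − 1/9.664e+06 = 1.29515e-07 m⁻¹.
v = √(4.263e+19 · 1.29515e-07) m/s ≈ 2.35e+06 m/s = 2350 km/s.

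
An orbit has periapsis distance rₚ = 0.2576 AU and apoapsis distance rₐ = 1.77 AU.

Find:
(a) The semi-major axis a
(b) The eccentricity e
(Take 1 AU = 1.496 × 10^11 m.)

Convert to SI: rₚ = 0.2576 AU = 3.8537e+10 m; rₐ = 1.77 AU = 2.64792e+11 m.
(a) a = (rₚ + rₐ) / 2 = (3.8537e+10 + 2.64792e+11) / 2 ≈ 1.517e+11 m = 1.014 AU.
(b) e = (rₐ − rₚ) / (rₐ + rₚ) = (2.64792e+11 − 3.8537e+10) / (2.64792e+11 + 3.8537e+10) ≈ 0.7459.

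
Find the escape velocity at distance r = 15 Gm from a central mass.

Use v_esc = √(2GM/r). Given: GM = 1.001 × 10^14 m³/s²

Convert to SI: r = 15 Gm = 1.5e+10 m.
Escape velocity comes from setting total energy to zero: ½v² − GM/r = 0 ⇒ v_esc = √(2GM / r).
v_esc = √(2 · 1.001e+14 / 1.5e+10) m/s ≈ 115.5 m/s = 115.5 m/s.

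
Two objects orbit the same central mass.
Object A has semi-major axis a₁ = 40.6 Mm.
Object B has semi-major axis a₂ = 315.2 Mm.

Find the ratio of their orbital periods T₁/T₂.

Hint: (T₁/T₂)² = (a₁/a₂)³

Convert to SI: a₁ = 40.6 Mm = 4.06e+07 m; a₂ = 315.2 Mm = 3.152e+08 m.
From Kepler's third law, (T₁/T₂)² = (a₁/a₂)³, so T₁/T₂ = (a₁/a₂)^(3/2).
a₁/a₂ = 4.06e+07 / 3.152e+08 = 0.128807.
T₁/T₂ = (0.128807)^(3/2) ≈ 0.04623.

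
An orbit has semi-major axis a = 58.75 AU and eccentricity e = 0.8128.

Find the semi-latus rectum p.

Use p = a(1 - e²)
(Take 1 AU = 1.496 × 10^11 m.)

Convert to SI: a = 58.75 AU = 8.789e+12 m.
p = a (1 − e²).
p = 8.789e+12 · (1 − (0.8128)²) = 8.789e+12 · 0.339356 ≈ 2.983e+12 m = 19.94 AU.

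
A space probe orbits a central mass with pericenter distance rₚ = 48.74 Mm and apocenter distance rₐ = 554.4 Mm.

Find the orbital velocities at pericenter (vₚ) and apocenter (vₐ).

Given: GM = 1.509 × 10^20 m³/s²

Convert to SI: rₚ = 48.74 Mm = 4.874e+07 m; rₐ = 554.4 Mm = 5.544e+08 m.
Use the vis-viva equation v² = GM(2/r − 1/a) with a = (rₚ + rₐ)/2 = (4.874e+07 + 5.544e+08)/2 = 3.0157e+08 m.
vₚ = √(GM · (2/rₚ − 1/a)) = √(1.509e+20 · (2/4.874e+07 − 1/3.0157e+08)) m/s ≈ 2.386e+06 m/s = 2386 km/s.
vₐ = √(GM · (2/rₐ − 1/a)) = √(1.509e+20 · (2/5.544e+08 − 1/3.0157e+08)) m/s ≈ 2.097e+05 m/s = 209.7 km/s.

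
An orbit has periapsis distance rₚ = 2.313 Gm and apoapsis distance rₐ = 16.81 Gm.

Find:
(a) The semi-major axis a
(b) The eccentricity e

Convert to SI: rₚ = 2.313 Gm = 2.313e+09 m; rₐ = 16.81 Gm = 1.681e+10 m.
(a) a = (rₚ + rₐ) / 2 = (2.313e+09 + 1.681e+10) / 2 ≈ 9.562e+09 m = 9.562 Gm.
(b) e = (rₐ − rₚ) / (rₐ + rₚ) = (1.681e+10 − 2.313e+09) / (1.681e+10 + 2.313e+09) ≈ 0.7581.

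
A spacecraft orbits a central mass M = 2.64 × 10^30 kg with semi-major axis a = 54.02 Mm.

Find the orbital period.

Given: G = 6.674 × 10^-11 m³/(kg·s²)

Convert to SI: a = 54.02 Mm = 5.402e+07 m.
GM = G · M = 6.674e-11 · 2.64e+30 = 1.76194e+20 m³/s².
Kepler's third law: T = 2π √(a³ / GM).
Substituting a = 5.402e+07 m and GM = 1.76194e+20 m³/s²:
T = 2π √((5.402e+07)³ / 1.76194e+20) s
T ≈ 187.9 s = 3.132 minutes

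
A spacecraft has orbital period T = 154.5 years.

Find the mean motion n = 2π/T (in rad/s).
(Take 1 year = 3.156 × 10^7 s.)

Convert to SI: T = 154.5 years = 4.87602e+09 s.
n = 2π / T.
n = 2π / 4.87602e+09 s ≈ 1.289e-09 rad/s.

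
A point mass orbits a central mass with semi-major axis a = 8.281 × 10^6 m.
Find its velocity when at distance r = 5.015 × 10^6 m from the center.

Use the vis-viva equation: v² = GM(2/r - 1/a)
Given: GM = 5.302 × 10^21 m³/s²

Vis-viva: v = √(GM · (2/r − 1/a)).
2/r − 1/a = 2/5.015e+06 − 1/8.281e+06 = 2.78045e-07 m⁻¹.
v = √(5.302e+21 · 2.78045e-07) m/s ≈ 3.84e+07 m/s = 3.84e+04 km/s.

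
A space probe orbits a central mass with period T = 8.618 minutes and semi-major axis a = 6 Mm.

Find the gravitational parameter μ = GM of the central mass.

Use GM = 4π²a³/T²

Convert to SI: T = 8.618 minutes = 517.08 s; a = 6 Mm = 6e+06 m.
GM = 4π² · a³ / T².
GM = 4π² · (6e+06)³ / (517.08)² m³/s² ≈ 3.189e+16 m³/s² = 3.189 × 10^16 m³/s².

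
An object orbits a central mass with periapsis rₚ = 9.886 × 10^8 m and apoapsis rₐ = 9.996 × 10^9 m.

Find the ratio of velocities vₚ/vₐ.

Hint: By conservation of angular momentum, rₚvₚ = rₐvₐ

Conservation of angular momentum gives rₚvₚ = rₐvₐ, so vₚ/vₐ = rₐ/rₚ.
vₚ/vₐ = 9.996e+09 / 9.886e+08 ≈ 10.11.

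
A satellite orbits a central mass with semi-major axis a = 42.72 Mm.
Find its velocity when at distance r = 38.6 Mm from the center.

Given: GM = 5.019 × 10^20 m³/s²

Convert to SI: a = 42.72 Mm = 4.272e+07 m; r = 38.6 Mm = 3.86e+07 m.
Vis-viva: v = √(GM · (2/r − 1/a)).
2/r − 1/a = 2/3.86e+07 − 1/4.272e+07 = 2.84052e-08 m⁻¹.
v = √(5.019e+20 · 2.84052e-08) m/s ≈ 3.776e+06 m/s = 3776 km/s.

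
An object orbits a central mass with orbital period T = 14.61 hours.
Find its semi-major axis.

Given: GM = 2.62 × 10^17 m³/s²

Convert to SI: T = 14.61 hours = 52596 s.
Invert Kepler's third law: a = (GM · T² / (4π²))^(1/3).
Substituting T = 52596 s and GM = 2.62e+17 m³/s²:
a = (2.62e+17 · (52596)² / (4π²))^(1/3) m
a ≈ 2.638e+08 m = 2.638 × 10^8 m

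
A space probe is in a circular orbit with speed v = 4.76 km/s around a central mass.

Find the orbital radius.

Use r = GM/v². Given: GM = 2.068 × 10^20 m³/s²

Convert to SI: v = 4.76 km/s = 4760 m/s.
For a circular orbit, v² = GM / r, so r = GM / v².
r = 2.068e+20 / (4760)² m ≈ 9.127e+12 m = 9.127 × 10^12 m.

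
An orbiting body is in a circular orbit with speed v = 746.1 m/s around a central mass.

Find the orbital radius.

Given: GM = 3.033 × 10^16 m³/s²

For a circular orbit, v² = GM / r, so r = GM / v².
r = 3.033e+16 / (746.1)² m ≈ 5.449e+10 m = 54.49 Gm.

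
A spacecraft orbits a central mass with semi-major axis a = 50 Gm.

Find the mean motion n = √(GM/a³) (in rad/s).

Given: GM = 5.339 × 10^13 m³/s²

Convert to SI: a = 50 Gm = 5e+10 m.
n = √(GM / a³).
n = √(5.339e+13 / (5e+10)³) rad/s ≈ 6.535e-10 rad/s.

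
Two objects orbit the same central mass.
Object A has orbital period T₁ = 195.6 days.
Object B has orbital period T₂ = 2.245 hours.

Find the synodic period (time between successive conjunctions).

Convert to SI: T₁ = 195.6 days = 1.68998e+07 s; T₂ = 2.245 hours = 8082 s.
T_syn = |T₁ · T₂ / (T₁ − T₂)|.
T_syn = |1.68998e+07 · 8082 / (1.68998e+07 − 8082)| s ≈ 8086 s = 2.246 hours.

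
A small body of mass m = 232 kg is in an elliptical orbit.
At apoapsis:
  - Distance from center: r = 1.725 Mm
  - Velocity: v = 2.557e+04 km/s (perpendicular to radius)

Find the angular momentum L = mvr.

Convert to SI: r = 1.725 Mm = 1.725e+06 m; v = 2.557e+04 km/s = 2.557e+07 m/s.
Since v is perpendicular to r, L = m · v · r.
L = 232 · 2.557e+07 · 1.725e+06 kg·m²/s ≈ 1.023e+16 kg·m²/s.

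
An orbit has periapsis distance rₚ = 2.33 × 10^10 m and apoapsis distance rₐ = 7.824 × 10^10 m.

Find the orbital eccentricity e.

e = (rₐ − rₚ) / (rₐ + rₚ).
e = (7.824e+10 − 2.33e+10) / (7.824e+10 + 2.33e+10) = 5.494e+10 / 1.0154e+11 ≈ 0.5411.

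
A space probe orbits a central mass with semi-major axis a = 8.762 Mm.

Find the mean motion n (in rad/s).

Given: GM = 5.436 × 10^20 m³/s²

Convert to SI: a = 8.762 Mm = 8.762e+06 m.
n = √(GM / a³).
n = √(5.436e+20 / (8.762e+06)³) rad/s ≈ 0.8989 rad/s.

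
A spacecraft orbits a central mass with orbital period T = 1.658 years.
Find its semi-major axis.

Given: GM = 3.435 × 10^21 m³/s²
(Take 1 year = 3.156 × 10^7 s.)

Convert to SI: T = 1.658 years = 5.23265e+07 s.
Invert Kepler's third law: a = (GM · T² / (4π²))^(1/3).
Substituting T = 5.23265e+07 s and GM = 3.435e+21 m³/s²:
a = (3.435e+21 · (5.23265e+07)² / (4π²))^(1/3) m
a ≈ 6.199e+11 m = 619.9 Gm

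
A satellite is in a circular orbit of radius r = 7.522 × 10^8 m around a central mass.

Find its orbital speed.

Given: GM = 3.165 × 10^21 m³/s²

For a circular orbit, gravity supplies the centripetal force, so v = √(GM / r).
v = √(3.165e+21 / 7.522e+08) m/s ≈ 2.051e+06 m/s = 2051 km/s.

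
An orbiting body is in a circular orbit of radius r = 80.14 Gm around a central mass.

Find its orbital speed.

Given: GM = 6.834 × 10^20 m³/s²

Convert to SI: r = 80.14 Gm = 8.014e+10 m.
For a circular orbit, gravity supplies the centripetal force, so v = √(GM / r).
v = √(6.834e+20 / 8.014e+10) m/s ≈ 9.234e+04 m/s = 92.34 km/s.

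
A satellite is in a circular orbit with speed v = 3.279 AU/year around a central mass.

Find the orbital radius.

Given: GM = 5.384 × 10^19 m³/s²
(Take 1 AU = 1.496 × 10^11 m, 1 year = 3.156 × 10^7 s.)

Convert to SI: v = 3.279 AU/year = 15543 m/s.
For a circular orbit, v² = GM / r, so r = GM / v².
r = 5.384e+19 / (15543)² m ≈ 2.229e+11 m = 1.49 AU.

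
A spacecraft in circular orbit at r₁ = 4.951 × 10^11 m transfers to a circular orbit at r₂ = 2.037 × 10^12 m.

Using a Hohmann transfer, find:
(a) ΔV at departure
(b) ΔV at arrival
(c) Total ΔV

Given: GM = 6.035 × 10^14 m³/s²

Transfer semi-major axis: a_t = (r₁ + r₂)/2 = (4.951e+11 + 2.037e+12)/2 = 1.26605e+12 m.
Circular speeds: v₁ = √(GM/r₁) = 34.9134 m/s, v₂ = √(GM/r₂) = 17.2125 m/s.
Transfer speeds (vis-viva v² = GM(2/r − 1/a_t)): v₁ᵗ = 44.2856 m/s, v₂ᵗ = 10.7638 m/s.
(a) ΔV₁ = |v₁ᵗ − v₁| ≈ 9.372 m/s = 9.372 m/s.
(b) ΔV₂ = |v₂ − v₂ᵗ| ≈ 6.449 m/s = 6.449 m/s.
(c) ΔV_total = ΔV₁ + ΔV₂ ≈ 15.82 m/s = 15.82 m/s.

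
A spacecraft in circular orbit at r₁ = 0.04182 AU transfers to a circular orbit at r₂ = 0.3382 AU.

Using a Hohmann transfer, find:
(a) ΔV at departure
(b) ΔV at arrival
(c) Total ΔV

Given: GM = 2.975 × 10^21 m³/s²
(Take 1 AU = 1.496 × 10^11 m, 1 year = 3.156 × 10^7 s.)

Convert to SI: r₁ = 0.04182 AU = 6.25627e+09 m; r₂ = 0.3382 AU = 5.05947e+10 m.
Transfer semi-major axis: a_t = (r₁ + r₂)/2 = (6.25627e+09 + 5.05947e+10)/2 = 2.84255e+10 m.
Circular speeds: v₁ = √(GM/r₁) = 689582 m/s, v₂ = √(GM/r₂) = 242488 m/s.
Transfer speeds (vis-viva v² = GM(2/r − 1/a_t)): v₁ᵗ = 919992 m/s, v₂ᵗ = 113761 m/s.
(a) ΔV₁ = |v₁ᵗ − v₁| ≈ 2.304e+05 m/s = 48.61 AU/year.
(b) ΔV₂ = |v₂ − v₂ᵗ| ≈ 1.287e+05 m/s = 27.16 AU/year.
(c) ΔV_total = ΔV₁ + ΔV₂ ≈ 3.591e+05 m/s = 75.76 AU/year.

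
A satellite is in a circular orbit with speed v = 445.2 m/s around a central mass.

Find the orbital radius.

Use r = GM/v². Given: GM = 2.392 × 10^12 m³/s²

For a circular orbit, v² = GM / r, so r = GM / v².
r = 2.392e+12 / (445.2)² m ≈ 1.207e+07 m = 12.07 Mm.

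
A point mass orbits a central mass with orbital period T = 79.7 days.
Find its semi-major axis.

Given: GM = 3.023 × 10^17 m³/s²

Convert to SI: T = 79.7 days = 6.88608e+06 s.
Invert Kepler's third law: a = (GM · T² / (4π²))^(1/3).
Substituting T = 6.88608e+06 s and GM = 3.023e+17 m³/s²:
a = (3.023e+17 · (6.88608e+06)² / (4π²))^(1/3) m
a ≈ 7.134e+09 m = 7.134 Gm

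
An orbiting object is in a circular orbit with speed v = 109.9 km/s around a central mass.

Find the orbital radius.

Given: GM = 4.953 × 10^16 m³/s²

Convert to SI: v = 109.9 km/s = 109900 m/s.
For a circular orbit, v² = GM / r, so r = GM / v².
r = 4.953e+16 / (109900)² m ≈ 4.101e+06 m = 4.101 × 10^6 m.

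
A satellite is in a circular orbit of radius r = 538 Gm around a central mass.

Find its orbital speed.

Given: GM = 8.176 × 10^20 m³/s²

Convert to SI: r = 538 Gm = 5.38e+11 m.
For a circular orbit, gravity supplies the centripetal force, so v = √(GM / r).
v = √(8.176e+20 / 5.38e+11) m/s ≈ 3.898e+04 m/s = 38.98 km/s.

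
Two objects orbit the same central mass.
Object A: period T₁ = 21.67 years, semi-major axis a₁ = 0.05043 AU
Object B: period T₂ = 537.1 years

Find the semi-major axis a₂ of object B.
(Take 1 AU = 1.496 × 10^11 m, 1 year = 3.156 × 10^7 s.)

Convert to SI: T₁ = 21.67 years = 6.83905e+08 s; a₁ = 0.05043 AU = 7.54433e+09 m; T₂ = 537.1 years = 1.69509e+10 s.
Kepler's third law: (T₁/T₂)² = (a₁/a₂)³ ⇒ a₂ = a₁ · (T₂/T₁)^(2/3).
T₂/T₁ = 1.69509e+10 / 6.83905e+08 = 24.7854.
a₂ = 7.54433e+09 · (24.7854)^(2/3) m ≈ 6.413e+10 m = 0.4287 AU.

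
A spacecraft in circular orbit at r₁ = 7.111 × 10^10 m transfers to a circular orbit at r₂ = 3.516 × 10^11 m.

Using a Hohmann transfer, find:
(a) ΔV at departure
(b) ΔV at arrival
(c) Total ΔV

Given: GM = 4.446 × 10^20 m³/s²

Transfer semi-major axis: a_t = (r₁ + r₂)/2 = (7.111e+10 + 3.516e+11)/2 = 2.11355e+11 m.
Circular speeds: v₁ = √(GM/r₁) = 79071.4 m/s, v₂ = √(GM/r₂) = 35559.9 m/s.
Transfer speeds (vis-viva v² = GM(2/r − 1/a_t)): v₁ᵗ = 101985 m/s, v₂ᵗ = 20626.2 m/s.
(a) ΔV₁ = |v₁ᵗ − v₁| ≈ 2.291e+04 m/s = 22.91 km/s.
(b) ΔV₂ = |v₂ − v₂ᵗ| ≈ 1.493e+04 m/s = 14.93 km/s.
(c) ΔV_total = ΔV₁ + ΔV₂ ≈ 3.785e+04 m/s = 37.85 km/s.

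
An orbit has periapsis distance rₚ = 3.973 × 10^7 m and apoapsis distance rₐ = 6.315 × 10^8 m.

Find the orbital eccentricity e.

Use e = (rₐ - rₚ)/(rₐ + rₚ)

e = (rₐ − rₚ) / (rₐ + rₚ).
e = (6.315e+08 − 3.973e+07) / (6.315e+08 + 3.973e+07) = 5.9177e+08 / 6.7123e+08 ≈ 0.8816.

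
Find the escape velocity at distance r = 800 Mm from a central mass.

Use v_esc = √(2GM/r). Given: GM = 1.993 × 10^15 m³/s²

Convert to SI: r = 800 Mm = 8e+08 m.
Escape velocity comes from setting total energy to zero: ½v² − GM/r = 0 ⇒ v_esc = √(2GM / r).
v_esc = √(2 · 1.993e+15 / 8e+08) m/s ≈ 2232 m/s = 2.232 km/s.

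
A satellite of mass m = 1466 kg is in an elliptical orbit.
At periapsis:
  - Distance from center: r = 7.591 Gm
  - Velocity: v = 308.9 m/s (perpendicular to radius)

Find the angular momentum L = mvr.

Convert to SI: r = 7.591 Gm = 7.591e+09 m.
Since v is perpendicular to r, L = m · v · r.
L = 1466 · 308.9 · 7.591e+09 kg·m²/s ≈ 3.438e+15 kg·m²/s.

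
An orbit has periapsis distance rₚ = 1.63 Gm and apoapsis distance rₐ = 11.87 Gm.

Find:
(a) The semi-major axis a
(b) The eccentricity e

Convert to SI: rₚ = 1.63 Gm = 1.63e+09 m; rₐ = 11.87 Gm = 1.187e+10 m.
(a) a = (rₚ + rₐ) / 2 = (1.63e+09 + 1.187e+10) / 2 ≈ 6.75e+09 m = 6.75 Gm.
(b) e = (rₐ − rₚ) / (rₐ + rₚ) = (1.187e+10 − 1.63e+09) / (1.187e+10 + 1.63e+09) ≈ 0.7585.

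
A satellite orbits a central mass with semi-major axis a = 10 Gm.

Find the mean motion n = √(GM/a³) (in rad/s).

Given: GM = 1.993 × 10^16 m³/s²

Convert to SI: a = 10 Gm = 1e+10 m.
n = √(GM / a³).
n = √(1.993e+16 / (1e+10)³) rad/s ≈ 1.412e-07 rad/s.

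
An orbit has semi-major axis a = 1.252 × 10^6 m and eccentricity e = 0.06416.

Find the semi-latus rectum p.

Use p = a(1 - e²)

p = a (1 − e²).
p = 1.252e+06 · (1 − (0.06416)²) = 1.252e+06 · 0.995883 ≈ 1.247e+06 m = 1.247 × 10^6 m.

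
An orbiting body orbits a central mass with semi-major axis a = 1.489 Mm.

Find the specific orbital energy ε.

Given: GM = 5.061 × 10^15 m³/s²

Convert to SI: a = 1.489 Mm = 1.489e+06 m.
ε = −GM / (2a).
ε = −5.061e+15 / (2 · 1.489e+06) J/kg ≈ -1.699e+09 J/kg = -1.699 GJ/kg.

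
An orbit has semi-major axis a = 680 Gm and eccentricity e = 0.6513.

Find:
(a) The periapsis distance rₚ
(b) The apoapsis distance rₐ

Convert to SI: a = 680 Gm = 6.8e+11 m.
(a) rₚ = a(1 − e) = 6.8e+11 · (1 − 0.6513) = 6.8e+11 · 0.3487 ≈ 2.371e+11 m = 237.1 Gm.
(b) rₐ = a(1 + e) = 6.8e+11 · (1 + 0.6513) = 6.8e+11 · 1.6513 ≈ 1.123e+12 m = 1.123 Tm.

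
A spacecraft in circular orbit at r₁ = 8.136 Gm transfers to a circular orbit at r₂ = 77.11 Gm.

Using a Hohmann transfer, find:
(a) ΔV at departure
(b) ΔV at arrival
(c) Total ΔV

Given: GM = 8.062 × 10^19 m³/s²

Convert to SI: r₁ = 8.136 Gm = 8.136e+09 m; r₂ = 77.11 Gm = 7.711e+10 m.
Transfer semi-major axis: a_t = (r₁ + r₂)/2 = (8.136e+09 + 7.711e+10)/2 = 4.2623e+10 m.
Circular speeds: v₁ = √(GM/r₁) = 99544.2 m/s, v₂ = √(GM/r₂) = 32334.5 m/s.
Transfer speeds (vis-viva v² = GM(2/r − 1/a_t)): v₁ᵗ = 133890 m/s, v₂ᵗ = 14127 m/s.
(a) ΔV₁ = |v₁ᵗ − v₁| ≈ 3.435e+04 m/s = 34.35 km/s.
(b) ΔV₂ = |v₂ − v₂ᵗ| ≈ 1.821e+04 m/s = 18.21 km/s.
(c) ΔV_total = ΔV₁ + ΔV₂ ≈ 5.255e+04 m/s = 52.55 km/s.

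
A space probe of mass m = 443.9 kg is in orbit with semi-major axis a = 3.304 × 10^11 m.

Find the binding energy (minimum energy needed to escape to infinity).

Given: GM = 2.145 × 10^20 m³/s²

Total orbital energy is E = −GMm/(2a); binding energy is E_bind = −E = GMm/(2a).
E_bind = 2.145e+20 · 443.9 / (2 · 3.304e+11) J ≈ 1.441e+11 J = 144.1 GJ.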